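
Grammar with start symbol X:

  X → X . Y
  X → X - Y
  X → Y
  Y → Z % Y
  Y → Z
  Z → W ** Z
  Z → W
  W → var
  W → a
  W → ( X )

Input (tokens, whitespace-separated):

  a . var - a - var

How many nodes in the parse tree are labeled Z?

4

[X [X [X [X [Y [Z [W a]]]] . [Y [Z [W var]]]] - [Y [Z [W a]]]] - [Y [Z [W var]]]]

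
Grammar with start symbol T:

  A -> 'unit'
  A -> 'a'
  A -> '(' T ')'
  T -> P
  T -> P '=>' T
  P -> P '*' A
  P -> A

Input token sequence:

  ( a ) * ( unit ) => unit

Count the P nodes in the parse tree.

5

[T [P [P [A ( [T [P [A a]]] )]] * [A ( [T [P [A unit]]] )]] => [T [P [A unit]]]]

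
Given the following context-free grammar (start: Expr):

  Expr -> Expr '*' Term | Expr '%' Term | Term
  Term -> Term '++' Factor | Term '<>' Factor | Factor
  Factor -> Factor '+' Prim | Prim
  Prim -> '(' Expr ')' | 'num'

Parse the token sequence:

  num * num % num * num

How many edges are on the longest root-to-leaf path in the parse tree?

7

[Expr [Expr [Expr [Expr [Term [Factor [Prim num]]]] * [Term [Factor [Prim num]]]] % [Term [Factor [Prim num]]]] * [Term [Factor [Prim num]]]]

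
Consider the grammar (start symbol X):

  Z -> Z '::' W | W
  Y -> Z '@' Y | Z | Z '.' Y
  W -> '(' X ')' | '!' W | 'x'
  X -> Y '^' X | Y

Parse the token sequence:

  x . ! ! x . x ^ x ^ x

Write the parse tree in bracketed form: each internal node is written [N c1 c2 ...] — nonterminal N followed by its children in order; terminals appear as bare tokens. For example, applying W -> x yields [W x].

[X [Y [Z [W x]] . [Y [Z [W ! [W ! [W x]]]] . [Y [Z [W x]]]]] ^ [X [Y [Z [W x]]] ^ [X [Y [Z [W x]]]]]]

X
Y ^ X
Z . Y ^ X
W . Y ^ X
x . Y ^ X
x . Z . Y ^ X
x . W . Y ^ X
x . ! W . Y ^ X
x . ! ! W . Y ^ X
x . ! ! x . Y ^ X
x . ! ! x . Z ^ X
x . ! ! x . W ^ X
x . ! ! x . x ^ X
x . ! ! x . x ^ Y ^ X
x . ! ! x . x ^ Z ^ X
x . ! ! x . x ^ W ^ X
x . ! ! x . x ^ x ^ X
x . ! ! x . x ^ x ^ Y
x . ! ! x . x ^ x ^ Z
x . ! ! x . x ^ x ^ W
x . ! ! x . x ^ x ^ x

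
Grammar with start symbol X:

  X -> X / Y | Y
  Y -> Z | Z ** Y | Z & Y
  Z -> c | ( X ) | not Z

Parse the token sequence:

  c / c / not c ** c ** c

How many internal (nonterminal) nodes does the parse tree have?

14

[X [X [X [Y [Z c]]] / [Y [Z c]]] / [Y [Z not [Z c]] ** [Y [Z c] ** [Y [Z c]]]]]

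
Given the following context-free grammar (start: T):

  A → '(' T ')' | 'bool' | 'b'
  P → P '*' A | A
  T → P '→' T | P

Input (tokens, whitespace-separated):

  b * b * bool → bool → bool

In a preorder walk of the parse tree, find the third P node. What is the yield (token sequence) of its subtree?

b

[T [P [P [P [A b]] * [A b]] * [A bool]] → [T [P [A bool]] → [T [P [A bool]]]]]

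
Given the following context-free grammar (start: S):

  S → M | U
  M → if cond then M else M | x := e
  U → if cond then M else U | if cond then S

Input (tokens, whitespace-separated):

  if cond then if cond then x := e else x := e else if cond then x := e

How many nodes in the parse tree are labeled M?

[S [U if cond then [M if cond then [M x := e] else [M x := e]] else [U if cond then [S [M x := e]]]]]

4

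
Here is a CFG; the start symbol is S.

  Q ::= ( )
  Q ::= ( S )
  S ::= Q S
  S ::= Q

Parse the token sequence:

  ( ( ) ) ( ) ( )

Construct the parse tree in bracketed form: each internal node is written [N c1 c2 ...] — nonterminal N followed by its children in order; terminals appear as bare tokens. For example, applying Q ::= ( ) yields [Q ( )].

S
Q S
( S ) S
( Q ) S
( ( ) ) S
( ( ) ) Q S
( ( ) ) ( ) S
( ( ) ) ( ) Q
( ( ) ) ( ) ( )

[S [Q ( [S [Q ( )]] )] [S [Q ( )] [S [Q ( )]]]]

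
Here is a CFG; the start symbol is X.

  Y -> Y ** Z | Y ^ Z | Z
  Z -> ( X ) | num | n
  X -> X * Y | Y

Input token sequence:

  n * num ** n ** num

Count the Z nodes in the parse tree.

4

[X [X [Y [Z n]]] * [Y [Y [Y [Z num]] ** [Z n]] ** [Z num]]]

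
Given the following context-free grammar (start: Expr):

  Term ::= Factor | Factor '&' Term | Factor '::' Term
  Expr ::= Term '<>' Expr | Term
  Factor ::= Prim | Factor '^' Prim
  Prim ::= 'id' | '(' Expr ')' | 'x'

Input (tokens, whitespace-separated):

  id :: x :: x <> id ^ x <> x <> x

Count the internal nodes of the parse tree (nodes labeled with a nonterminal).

[Expr [Term [Factor [Prim id]] :: [Term [Factor [Prim x]] :: [Term [Factor [Prim x]]]]] <> [Expr [Term [Factor [Factor [Prim id]] ^ [Prim x]]] <> [Expr [Term [Factor [Prim x]]] <> [Expr [Term [Factor [Prim x]]]]]]]

24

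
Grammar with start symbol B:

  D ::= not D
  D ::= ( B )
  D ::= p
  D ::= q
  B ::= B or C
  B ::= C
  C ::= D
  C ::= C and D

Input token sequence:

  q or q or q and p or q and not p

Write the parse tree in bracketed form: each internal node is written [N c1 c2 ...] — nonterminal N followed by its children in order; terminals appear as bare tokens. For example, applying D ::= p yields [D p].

[B [B [B [B [C [D q]]] or [C [D q]]] or [C [C [D q]] and [D p]]] or [C [C [D q]] and [D not [D p]]]]

B
B or C
B or C or C
B or C or C or C
C or C or C or C
D or C or C or C
q or C or C or C
q or D or C or C
q or q or C or C
q or q or C and D or C
q or q or D and D or C
q or q or q and D or C
q or q or q and p or C
q or q or q and p or C and D
q or q or q and p or D and D
q or q or q and p or q and D
q or q or q and p or q and not D
q or q or q and p or q and not p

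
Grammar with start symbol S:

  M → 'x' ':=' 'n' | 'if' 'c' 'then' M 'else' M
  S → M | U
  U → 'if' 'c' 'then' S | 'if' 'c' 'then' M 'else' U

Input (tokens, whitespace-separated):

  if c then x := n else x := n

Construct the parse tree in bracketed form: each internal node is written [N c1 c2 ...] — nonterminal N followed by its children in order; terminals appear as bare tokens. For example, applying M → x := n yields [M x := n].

S
M
if c then M else M
if c then x := n else M
if c then x := n else x := n

[S [M if c then [M x := n] else [M x := n]]]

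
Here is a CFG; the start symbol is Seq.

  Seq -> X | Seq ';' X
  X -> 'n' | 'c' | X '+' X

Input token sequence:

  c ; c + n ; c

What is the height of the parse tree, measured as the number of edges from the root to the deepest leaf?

[Seq [Seq [Seq [X c]] ; [X [X c] + [X n]]] ; [X c]]

4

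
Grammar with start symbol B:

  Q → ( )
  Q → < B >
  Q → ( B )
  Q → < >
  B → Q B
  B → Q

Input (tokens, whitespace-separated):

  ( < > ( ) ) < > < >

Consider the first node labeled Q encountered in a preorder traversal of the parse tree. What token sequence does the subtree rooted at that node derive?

( < > ( ) )

[B [Q ( [B [Q < >] [B [Q ( )]]] )] [B [Q < >] [B [Q < >]]]]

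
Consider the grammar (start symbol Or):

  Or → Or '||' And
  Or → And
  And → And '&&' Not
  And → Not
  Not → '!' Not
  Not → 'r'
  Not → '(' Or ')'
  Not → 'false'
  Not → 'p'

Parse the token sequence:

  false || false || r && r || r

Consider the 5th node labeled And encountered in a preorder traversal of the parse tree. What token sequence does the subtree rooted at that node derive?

r

[Or [Or [Or [Or [And [Not false]]] || [And [Not false]]] || [And [And [Not r]] && [Not r]]] || [And [Not r]]]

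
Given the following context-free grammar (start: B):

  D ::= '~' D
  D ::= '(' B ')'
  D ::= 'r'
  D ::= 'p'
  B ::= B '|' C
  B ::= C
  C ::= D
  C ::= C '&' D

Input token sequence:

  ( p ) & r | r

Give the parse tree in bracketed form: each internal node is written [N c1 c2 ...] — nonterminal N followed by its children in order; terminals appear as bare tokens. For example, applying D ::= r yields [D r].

[B [B [C [C [D ( [B [C [D p]]] )]] & [D r]]] | [C [D r]]]

B
B | C
C | C
C & D | C
D & D | C
( B ) & D | C
( C ) & D | C
( D ) & D | C
( p ) & D | C
( p ) & r | C
( p ) & r | D
( p ) & r | r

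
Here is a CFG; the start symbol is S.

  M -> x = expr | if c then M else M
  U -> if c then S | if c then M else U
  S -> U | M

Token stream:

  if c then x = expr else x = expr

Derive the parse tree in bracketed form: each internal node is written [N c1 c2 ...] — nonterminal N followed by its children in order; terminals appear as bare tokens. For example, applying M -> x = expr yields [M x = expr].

[S [M if c then [M x = expr] else [M x = expr]]]

S
M
if c then M else M
if c then x = expr else M
if c then x = expr else x = expr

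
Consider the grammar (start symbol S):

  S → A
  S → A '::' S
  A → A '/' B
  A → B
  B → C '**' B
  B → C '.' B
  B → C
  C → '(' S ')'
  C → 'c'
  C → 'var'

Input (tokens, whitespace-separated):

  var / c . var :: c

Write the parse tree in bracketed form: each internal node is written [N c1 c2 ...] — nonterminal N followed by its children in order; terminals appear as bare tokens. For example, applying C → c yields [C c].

[S [A [A [B [C var]]] / [B [C c] . [B [C var]]]] :: [S [A [B [C c]]]]]

S
A :: S
A / B :: S
B / B :: S
C / B :: S
var / B :: S
var / C . B :: S
var / c . B :: S
var / c . C :: S
var / c . var :: S
var / c . var :: A
var / c . var :: B
var / c . var :: C
var / c . var :: c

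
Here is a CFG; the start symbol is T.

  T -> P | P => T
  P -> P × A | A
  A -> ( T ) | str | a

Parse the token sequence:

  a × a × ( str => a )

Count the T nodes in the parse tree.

3

[T [P [P [P [A a]] × [A a]] × [A ( [T [P [A str]] => [T [P [A a]]]] )]]]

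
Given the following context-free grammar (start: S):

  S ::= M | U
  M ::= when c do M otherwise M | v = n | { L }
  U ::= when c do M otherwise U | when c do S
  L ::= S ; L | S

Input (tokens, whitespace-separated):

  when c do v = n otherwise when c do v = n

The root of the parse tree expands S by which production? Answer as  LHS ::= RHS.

S ::= U

[S [U when c do [M v = n] otherwise [U when c do [S [M v = n]]]]]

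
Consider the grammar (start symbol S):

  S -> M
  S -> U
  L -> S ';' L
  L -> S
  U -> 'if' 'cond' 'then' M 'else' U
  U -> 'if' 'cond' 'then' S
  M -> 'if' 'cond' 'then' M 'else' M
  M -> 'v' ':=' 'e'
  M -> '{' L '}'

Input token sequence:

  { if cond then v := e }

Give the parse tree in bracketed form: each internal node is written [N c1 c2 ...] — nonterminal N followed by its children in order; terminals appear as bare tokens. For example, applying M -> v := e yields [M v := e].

[S [M { [L [S [U if cond then [S [M v := e]]]]] }]]

S
M
{ L }
{ S }
{ U }
{ if cond then S }
{ if cond then M }
{ if cond then v := e }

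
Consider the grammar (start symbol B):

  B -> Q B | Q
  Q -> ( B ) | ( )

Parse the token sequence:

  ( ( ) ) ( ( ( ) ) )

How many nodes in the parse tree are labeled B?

[B [Q ( [B [Q ( )]] )] [B [Q ( [B [Q ( [B [Q ( )]] )]] )]]]

5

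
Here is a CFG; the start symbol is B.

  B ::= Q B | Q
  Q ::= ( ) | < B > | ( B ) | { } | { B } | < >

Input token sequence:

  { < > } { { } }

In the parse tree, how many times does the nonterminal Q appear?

[B [Q { [B [Q < >]] }] [B [Q { [B [Q { }]] }]]]

4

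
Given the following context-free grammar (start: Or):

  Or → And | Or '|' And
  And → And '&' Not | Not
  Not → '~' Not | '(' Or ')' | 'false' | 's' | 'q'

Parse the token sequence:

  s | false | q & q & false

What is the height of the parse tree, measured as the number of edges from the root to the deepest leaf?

5

[Or [Or [Or [And [Not s]]] | [And [Not false]]] | [And [And [And [Not q]] & [Not q]] & [Not false]]]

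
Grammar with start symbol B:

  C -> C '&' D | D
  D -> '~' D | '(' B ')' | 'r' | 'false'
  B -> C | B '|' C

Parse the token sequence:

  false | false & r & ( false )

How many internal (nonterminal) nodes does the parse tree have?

[B [B [C [D false]]] | [C [C [C [D false]] & [D r]] & [D ( [B [C [D false]]] )]]]

13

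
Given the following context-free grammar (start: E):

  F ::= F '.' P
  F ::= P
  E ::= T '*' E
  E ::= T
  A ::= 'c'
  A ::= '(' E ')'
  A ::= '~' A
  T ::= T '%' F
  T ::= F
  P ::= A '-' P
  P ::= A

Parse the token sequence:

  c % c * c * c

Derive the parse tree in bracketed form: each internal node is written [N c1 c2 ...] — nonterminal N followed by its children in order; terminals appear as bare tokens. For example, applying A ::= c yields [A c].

E
T * E
T % F * E
F % F * E
P % F * E
A % F * E
c % F * E
c % P * E
c % A * E
c % c * E
c % c * T * E
c % c * F * E
c % c * P * E
c % c * A * E
c % c * c * E
c % c * c * T
c % c * c * F
c % c * c * P
c % c * c * A
c % c * c * c

[E [T [T [F [P [A c]]]] % [F [P [A c]]]] * [E [T [F [P [A c]]]] * [E [T [F [P [A c]]]]]]]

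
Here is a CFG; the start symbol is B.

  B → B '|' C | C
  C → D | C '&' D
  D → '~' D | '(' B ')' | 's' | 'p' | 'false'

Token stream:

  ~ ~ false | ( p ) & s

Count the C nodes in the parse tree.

[B [B [C [D ~ [D ~ [D false]]]]] | [C [C [D ( [B [C [D p]]] )]] & [D s]]]

4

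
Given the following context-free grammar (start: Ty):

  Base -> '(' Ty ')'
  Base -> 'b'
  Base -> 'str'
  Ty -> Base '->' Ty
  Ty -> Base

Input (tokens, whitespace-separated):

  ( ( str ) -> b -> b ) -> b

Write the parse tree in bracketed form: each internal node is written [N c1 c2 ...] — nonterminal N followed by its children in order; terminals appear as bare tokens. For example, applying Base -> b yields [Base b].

Ty
Base -> Ty
( Ty ) -> Ty
( Base -> Ty ) -> Ty
( ( Ty ) -> Ty ) -> Ty
( ( Base ) -> Ty ) -> Ty
( ( str ) -> Ty ) -> Ty
( ( str ) -> Base -> Ty ) -> Ty
( ( str ) -> b -> Ty ) -> Ty
( ( str ) -> b -> Base ) -> Ty
( ( str ) -> b -> b ) -> Ty
( ( str ) -> b -> b ) -> Base
( ( str ) -> b -> b ) -> b

[Ty [Base ( [Ty [Base ( [Ty [Base str]] )] -> [Ty [Base b] -> [Ty [Base b]]]] )] -> [Ty [Base b]]]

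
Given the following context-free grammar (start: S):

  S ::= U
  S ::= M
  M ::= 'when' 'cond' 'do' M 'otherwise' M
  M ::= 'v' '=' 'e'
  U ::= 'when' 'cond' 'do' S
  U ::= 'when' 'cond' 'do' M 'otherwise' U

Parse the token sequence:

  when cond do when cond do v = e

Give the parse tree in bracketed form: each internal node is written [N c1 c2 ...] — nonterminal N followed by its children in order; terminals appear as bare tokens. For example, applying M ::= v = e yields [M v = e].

S
U
when cond do S
when cond do U
when cond do when cond do S
when cond do when cond do M
when cond do when cond do v = e

[S [U when cond do [S [U when cond do [S [M v = e]]]]]]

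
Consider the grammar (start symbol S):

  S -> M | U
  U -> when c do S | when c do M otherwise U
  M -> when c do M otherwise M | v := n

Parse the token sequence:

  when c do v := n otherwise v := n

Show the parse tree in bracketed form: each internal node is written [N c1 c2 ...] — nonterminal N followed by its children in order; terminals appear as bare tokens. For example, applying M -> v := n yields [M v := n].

S
M
when c do M otherwise M
when c do v := n otherwise M
when c do v := n otherwise v := n

[S [M when c do [M v := n] otherwise [M v := n]]]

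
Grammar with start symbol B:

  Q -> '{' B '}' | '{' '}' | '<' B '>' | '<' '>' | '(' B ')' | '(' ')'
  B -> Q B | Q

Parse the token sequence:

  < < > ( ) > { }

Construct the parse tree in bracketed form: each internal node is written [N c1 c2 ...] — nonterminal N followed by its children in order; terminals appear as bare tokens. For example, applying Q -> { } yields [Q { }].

B
Q B
< B > B
< Q B > B
< < > B > B
< < > Q > B
< < > ( ) > B
< < > ( ) > Q
< < > ( ) > { }

[B [Q < [B [Q < >] [B [Q ( )]]] >] [B [Q { }]]]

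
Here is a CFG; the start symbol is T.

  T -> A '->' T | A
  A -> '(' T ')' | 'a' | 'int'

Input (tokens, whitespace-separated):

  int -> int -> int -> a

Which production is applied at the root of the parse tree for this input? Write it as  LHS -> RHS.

[T [A int] -> [T [A int] -> [T [A int] -> [T [A a]]]]]

T -> A '->' T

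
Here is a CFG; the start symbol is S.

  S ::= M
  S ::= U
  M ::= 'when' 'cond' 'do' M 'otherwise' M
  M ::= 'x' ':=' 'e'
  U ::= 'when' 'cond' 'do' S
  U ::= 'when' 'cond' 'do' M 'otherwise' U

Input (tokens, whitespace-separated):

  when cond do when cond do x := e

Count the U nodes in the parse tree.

[S [U when cond do [S [U when cond do [S [M x := e]]]]]]

2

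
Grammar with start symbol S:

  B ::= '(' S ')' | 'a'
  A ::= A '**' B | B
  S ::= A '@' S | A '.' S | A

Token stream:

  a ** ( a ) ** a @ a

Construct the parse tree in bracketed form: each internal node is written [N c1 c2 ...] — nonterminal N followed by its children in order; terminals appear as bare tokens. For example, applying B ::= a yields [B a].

[S [A [A [A [B a]] ** [B ( [S [A [B a]]] )]] ** [B a]] @ [S [A [B a]]]]

S
A @ S
A ** B @ S
A ** B ** B @ S
B ** B ** B @ S
a ** B ** B @ S
a ** ( S ) ** B @ S
a ** ( A ) ** B @ S
a ** ( B ) ** B @ S
a ** ( a ) ** B @ S
a ** ( a ) ** a @ S
a ** ( a ) ** a @ A
a ** ( a ) ** a @ B
a ** ( a ) ** a @ a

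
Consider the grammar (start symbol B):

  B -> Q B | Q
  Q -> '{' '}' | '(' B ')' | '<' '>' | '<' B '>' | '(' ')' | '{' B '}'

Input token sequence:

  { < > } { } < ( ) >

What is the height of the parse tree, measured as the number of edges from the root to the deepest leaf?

[B [Q { [B [Q < >]] }] [B [Q { }] [B [Q < [B [Q ( )]] >]]]]

6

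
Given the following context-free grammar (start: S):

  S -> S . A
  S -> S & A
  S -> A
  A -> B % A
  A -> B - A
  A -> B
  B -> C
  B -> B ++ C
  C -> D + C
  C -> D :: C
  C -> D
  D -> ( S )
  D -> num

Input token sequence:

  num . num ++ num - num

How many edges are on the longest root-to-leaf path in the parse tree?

6

[S [S [A [B [C [D num]]]]] . [A [B [B [C [D num]]] ++ [C [D num]]] - [A [B [C [D num]]]]]]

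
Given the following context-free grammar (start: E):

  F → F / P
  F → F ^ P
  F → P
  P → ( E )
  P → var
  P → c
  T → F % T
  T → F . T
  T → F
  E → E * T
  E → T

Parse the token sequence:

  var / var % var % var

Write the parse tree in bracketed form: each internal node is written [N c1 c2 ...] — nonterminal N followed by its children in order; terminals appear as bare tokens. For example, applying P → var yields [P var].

[E [T [F [F [P var]] / [P var]] % [T [F [P var]] % [T [F [P var]]]]]]

E
T
F % T
F / P % T
P / P % T
var / P % T
var / var % T
var / var % F % T
var / var % P % T
var / var % var % T
var / var % var % F
var / var % var % P
var / var % var % var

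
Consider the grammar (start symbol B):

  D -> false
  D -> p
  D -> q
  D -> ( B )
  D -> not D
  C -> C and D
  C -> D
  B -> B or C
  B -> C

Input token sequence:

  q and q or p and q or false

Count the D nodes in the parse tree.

[B [B [B [C [C [D q]] and [D q]]] or [C [C [D p]] and [D q]]] or [C [D false]]]

5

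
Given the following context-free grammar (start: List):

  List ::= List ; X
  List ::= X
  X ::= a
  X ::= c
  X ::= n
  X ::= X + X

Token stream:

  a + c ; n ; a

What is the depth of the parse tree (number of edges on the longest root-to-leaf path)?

5

[List [List [List [X [X a] + [X c]]] ; [X n]] ; [X a]]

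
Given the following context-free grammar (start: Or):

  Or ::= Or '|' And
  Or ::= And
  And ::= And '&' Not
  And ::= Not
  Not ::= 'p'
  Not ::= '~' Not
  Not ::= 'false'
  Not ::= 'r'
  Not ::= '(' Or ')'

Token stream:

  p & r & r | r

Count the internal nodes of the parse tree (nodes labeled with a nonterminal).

10

[Or [Or [And [And [And [Not p]] & [Not r]] & [Not r]]] | [And [Not r]]]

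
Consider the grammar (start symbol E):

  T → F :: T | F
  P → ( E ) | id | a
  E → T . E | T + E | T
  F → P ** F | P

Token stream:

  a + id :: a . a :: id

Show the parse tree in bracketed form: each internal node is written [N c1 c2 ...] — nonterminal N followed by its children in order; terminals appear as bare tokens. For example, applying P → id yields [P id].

[E [T [F [P a]]] + [E [T [F [P id]] :: [T [F [P a]]]] . [E [T [F [P a]] :: [T [F [P id]]]]]]]

E
T + E
F + E
P + E
a + E
a + T . E
a + F :: T . E
a + P :: T . E
a + id :: T . E
a + id :: F . E
a + id :: P . E
a + id :: a . E
a + id :: a . T
a + id :: a . F :: T
a + id :: a . P :: T
a + id :: a . a :: T
a + id :: a . a :: F
a + id :: a . a :: P
a + id :: a . a :: id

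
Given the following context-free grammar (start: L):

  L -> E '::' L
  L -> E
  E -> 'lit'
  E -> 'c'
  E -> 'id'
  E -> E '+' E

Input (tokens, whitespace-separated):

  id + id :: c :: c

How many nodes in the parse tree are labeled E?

[L [E [E id] + [E id]] :: [L [E c] :: [L [E c]]]]

5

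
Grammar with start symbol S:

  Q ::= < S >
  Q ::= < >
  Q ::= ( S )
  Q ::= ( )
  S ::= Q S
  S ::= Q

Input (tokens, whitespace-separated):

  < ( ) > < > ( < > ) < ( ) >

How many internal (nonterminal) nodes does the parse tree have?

14

[S [Q < [S [Q ( )]] >] [S [Q < >] [S [Q ( [S [Q < >]] )] [S [Q < [S [Q ( )]] >]]]]]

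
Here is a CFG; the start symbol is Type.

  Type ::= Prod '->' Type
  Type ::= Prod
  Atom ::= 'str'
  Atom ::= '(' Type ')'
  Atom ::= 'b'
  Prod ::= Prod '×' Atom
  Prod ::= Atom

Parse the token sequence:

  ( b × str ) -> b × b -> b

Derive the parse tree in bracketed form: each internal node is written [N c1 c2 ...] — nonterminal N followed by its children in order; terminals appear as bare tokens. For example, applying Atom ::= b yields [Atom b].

Type
Prod -> Type
Atom -> Type
( Type ) -> Type
( Prod ) -> Type
( Prod × Atom ) -> Type
( Atom × Atom ) -> Type
( b × Atom ) -> Type
( b × str ) -> Type
( b × str ) -> Prod -> Type
( b × str ) -> Prod × Atom -> Type
( b × str ) -> Atom × Atom -> Type
( b × str ) -> b × Atom -> Type
( b × str ) -> b × b -> Type
( b × str ) -> b × b -> Prod
( b × str ) -> b × b -> Atom
( b × str ) -> b × b -> b

[Type [Prod [Atom ( [Type [Prod [Prod [Atom b]] × [Atom str]]] )]] -> [Type [Prod [Prod [Atom b]] × [Atom b]] -> [Type [Prod [Atom b]]]]]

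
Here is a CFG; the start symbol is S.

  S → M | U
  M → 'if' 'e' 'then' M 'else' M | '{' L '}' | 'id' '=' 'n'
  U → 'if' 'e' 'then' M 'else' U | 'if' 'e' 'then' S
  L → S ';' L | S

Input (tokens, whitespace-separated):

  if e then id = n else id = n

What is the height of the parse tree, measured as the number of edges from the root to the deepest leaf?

3

[S [M if e then [M id = n] else [M id = n]]]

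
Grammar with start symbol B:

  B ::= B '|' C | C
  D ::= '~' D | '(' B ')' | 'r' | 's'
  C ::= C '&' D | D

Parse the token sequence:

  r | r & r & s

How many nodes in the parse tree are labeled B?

2

[B [B [C [D r]]] | [C [C [C [D r]] & [D r]] & [D s]]]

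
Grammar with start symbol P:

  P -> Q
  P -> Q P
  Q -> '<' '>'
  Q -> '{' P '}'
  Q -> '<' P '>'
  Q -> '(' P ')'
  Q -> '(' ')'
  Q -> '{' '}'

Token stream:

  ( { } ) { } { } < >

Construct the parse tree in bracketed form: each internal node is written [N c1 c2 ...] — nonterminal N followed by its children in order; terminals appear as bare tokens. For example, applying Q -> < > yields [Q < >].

[P [Q ( [P [Q { }]] )] [P [Q { }] [P [Q { }] [P [Q < >]]]]]

P
Q P
( P ) P
( Q ) P
( { } ) P
( { } ) Q P
( { } ) { } P
( { } ) { } Q P
( { } ) { } { } P
( { } ) { } { } Q
( { } ) { } { } < >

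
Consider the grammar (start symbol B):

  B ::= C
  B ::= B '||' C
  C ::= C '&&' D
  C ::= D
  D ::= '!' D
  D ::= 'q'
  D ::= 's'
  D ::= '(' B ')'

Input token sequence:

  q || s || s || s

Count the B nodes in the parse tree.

[B [B [B [B [C [D q]]] || [C [D s]]] || [C [D s]]] || [C [D s]]]

4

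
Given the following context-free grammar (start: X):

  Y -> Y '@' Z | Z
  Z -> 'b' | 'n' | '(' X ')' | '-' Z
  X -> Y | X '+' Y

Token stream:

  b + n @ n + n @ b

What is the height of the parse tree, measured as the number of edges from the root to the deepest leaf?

[X [X [X [Y [Z b]]] + [Y [Y [Z n]] @ [Z n]]] + [Y [Y [Z n]] @ [Z b]]]

5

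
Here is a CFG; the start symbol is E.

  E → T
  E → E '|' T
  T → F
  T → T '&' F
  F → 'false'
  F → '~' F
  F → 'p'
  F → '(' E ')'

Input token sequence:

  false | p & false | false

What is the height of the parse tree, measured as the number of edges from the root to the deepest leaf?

[E [E [E [T [F false]]] | [T [T [F p]] & [F false]]] | [T [F false]]]

5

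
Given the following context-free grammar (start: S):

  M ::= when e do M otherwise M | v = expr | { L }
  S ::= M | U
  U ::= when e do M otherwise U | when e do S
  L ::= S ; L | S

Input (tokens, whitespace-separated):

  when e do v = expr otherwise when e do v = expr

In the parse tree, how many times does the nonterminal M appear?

2

[S [U when e do [M v = expr] otherwise [U when e do [S [M v = expr]]]]]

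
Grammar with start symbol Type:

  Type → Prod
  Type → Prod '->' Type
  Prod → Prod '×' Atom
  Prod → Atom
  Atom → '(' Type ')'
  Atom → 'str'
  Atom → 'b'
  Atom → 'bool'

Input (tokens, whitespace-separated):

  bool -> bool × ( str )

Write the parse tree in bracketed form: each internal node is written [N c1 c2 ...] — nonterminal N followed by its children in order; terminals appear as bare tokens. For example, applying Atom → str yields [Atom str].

[Type [Prod [Atom bool]] -> [Type [Prod [Prod [Atom bool]] × [Atom ( [Type [Prod [Atom str]]] )]]]]

Type
Prod -> Type
Atom -> Type
bool -> Type
bool -> Prod
bool -> Prod × Atom
bool -> Atom × Atom
bool -> bool × Atom
bool -> bool × ( Type )
bool -> bool × ( Prod )
bool -> bool × ( Atom )
bool -> bool × ( str )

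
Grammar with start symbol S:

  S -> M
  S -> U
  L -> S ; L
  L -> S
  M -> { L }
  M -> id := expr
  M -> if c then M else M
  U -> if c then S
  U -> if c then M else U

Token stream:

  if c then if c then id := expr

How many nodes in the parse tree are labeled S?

3

[S [U if c then [S [U if c then [S [M id := expr]]]]]]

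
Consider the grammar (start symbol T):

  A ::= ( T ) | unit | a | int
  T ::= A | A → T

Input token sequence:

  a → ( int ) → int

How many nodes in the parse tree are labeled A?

4

[T [A a] → [T [A ( [T [A int]] )] → [T [A int]]]]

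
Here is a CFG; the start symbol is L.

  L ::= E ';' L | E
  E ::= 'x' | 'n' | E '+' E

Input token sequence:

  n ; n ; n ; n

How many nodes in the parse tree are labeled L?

[L [E n] ; [L [E n] ; [L [E n] ; [L [E n]]]]]

4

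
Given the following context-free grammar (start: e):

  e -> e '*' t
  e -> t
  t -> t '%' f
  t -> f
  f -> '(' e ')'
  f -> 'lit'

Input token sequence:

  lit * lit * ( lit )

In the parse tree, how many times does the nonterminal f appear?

4

[e [e [e [t [f lit]]] * [t [f lit]]] * [t [f ( [e [t [f lit]]] )]]]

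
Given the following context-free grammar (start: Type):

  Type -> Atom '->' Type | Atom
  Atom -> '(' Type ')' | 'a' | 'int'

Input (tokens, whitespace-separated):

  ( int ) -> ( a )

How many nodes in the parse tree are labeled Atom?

4

[Type [Atom ( [Type [Atom int]] )] -> [Type [Atom ( [Type [Atom a]] )]]]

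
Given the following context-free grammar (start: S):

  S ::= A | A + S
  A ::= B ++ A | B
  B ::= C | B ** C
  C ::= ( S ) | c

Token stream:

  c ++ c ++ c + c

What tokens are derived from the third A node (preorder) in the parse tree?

c

[S [A [B [C c]] ++ [A [B [C c]] ++ [A [B [C c]]]]] + [S [A [B [C c]]]]]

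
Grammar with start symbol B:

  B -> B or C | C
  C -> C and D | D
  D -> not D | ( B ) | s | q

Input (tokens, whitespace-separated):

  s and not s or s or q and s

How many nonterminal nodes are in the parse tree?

14

[B [B [B [C [C [D s]] and [D not [D s]]]] or [C [D s]]] or [C [C [D q]] and [D s]]]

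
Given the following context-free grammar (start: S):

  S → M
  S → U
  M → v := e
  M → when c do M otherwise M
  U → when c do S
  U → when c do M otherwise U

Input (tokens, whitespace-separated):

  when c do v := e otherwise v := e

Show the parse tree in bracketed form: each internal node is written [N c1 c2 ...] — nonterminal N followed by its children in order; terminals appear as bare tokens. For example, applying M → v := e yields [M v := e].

[S [M when c do [M v := e] otherwise [M v := e]]]

S
M
when c do M otherwise M
when c do v := e otherwise M
when c do v := e otherwise v := e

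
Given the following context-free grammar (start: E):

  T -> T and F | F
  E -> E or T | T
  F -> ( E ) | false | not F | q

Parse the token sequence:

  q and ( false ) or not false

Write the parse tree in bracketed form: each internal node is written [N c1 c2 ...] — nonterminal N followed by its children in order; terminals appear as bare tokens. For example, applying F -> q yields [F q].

[E [E [T [T [F q]] and [F ( [E [T [F false]]] )]]] or [T [F not [F false]]]]

E
E or T
T or T
T and F or T
F and F or T
q and F or T
q and ( E ) or T
q and ( T ) or T
q and ( F ) or T
q and ( false ) or T
q and ( false ) or F
q and ( false ) or not F
q and ( false ) or not false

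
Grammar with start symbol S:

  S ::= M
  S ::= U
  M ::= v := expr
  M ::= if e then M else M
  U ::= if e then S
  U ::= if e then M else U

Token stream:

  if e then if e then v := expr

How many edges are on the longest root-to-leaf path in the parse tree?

6

[S [U if e then [S [U if e then [S [M v := expr]]]]]]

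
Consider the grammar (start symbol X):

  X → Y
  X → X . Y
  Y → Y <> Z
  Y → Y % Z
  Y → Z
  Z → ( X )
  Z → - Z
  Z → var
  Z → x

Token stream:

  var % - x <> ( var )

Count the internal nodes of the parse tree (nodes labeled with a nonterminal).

11

[X [Y [Y [Y [Z var]] % [Z - [Z x]]] <> [Z ( [X [Y [Z var]]] )]]]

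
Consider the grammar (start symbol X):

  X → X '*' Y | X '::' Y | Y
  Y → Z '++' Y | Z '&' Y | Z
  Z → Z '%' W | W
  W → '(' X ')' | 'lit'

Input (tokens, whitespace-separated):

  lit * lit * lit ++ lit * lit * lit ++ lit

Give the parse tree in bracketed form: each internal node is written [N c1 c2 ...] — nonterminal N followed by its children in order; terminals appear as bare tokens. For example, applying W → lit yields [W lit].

[X [X [X [X [X [Y [Z [W lit]]]] * [Y [Z [W lit]]]] * [Y [Z [W lit]] ++ [Y [Z [W lit]]]]] * [Y [Z [W lit]]]] * [Y [Z [W lit]] ++ [Y [Z [W lit]]]]]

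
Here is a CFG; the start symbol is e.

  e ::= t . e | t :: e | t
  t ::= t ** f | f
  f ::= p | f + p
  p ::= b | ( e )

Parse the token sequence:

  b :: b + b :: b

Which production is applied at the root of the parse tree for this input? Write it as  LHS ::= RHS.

[e [t [f [p b]]] :: [e [t [f [f [p b]] + [p b]]] :: [e [t [f [p b]]]]]]

e ::= t :: e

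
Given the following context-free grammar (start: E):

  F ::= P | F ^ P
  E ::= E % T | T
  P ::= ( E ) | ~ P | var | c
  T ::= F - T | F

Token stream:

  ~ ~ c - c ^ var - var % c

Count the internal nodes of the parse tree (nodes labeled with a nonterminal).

[E [E [T [F [P ~ [P ~ [P c]]]] - [T [F [F [P c]] ^ [P var]] - [T [F [P var]]]]]] % [T [F [P c]]]]

18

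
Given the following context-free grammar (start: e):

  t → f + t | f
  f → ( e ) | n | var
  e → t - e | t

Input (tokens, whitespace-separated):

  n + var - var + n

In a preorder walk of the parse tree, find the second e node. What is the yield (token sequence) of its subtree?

var + n

[e [t [f n] + [t [f var]]] - [e [t [f var] + [t [f n]]]]]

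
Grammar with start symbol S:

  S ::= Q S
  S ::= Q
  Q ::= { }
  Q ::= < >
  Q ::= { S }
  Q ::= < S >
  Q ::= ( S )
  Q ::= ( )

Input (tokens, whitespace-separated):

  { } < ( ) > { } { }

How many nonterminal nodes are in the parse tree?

[S [Q { }] [S [Q < [S [Q ( )]] >] [S [Q { }] [S [Q { }]]]]]

10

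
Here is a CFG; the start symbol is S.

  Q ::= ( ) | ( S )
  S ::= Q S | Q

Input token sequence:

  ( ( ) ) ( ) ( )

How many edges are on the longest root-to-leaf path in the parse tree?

[S [Q ( [S [Q ( )]] )] [S [Q ( )] [S [Q ( )]]]]

4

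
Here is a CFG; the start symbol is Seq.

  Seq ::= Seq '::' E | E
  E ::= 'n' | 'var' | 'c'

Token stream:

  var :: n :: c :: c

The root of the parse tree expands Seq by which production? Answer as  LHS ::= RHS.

Seq ::= Seq '::' E

[Seq [Seq [Seq [Seq [E var]] :: [E n]] :: [E c]] :: [E c]]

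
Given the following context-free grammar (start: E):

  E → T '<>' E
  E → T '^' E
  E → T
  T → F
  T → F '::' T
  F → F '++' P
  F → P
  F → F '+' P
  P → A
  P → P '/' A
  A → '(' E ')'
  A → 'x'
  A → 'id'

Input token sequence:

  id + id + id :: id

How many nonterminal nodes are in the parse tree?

15

[E [T [F [F [F [P [A id]]] + [P [A id]]] + [P [A id]]] :: [T [F [P [A id]]]]]]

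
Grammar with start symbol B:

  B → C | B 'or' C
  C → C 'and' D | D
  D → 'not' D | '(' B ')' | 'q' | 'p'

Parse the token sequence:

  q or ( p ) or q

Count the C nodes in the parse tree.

[B [B [B [C [D q]]] or [C [D ( [B [C [D p]]] )]]] or [C [D q]]]

4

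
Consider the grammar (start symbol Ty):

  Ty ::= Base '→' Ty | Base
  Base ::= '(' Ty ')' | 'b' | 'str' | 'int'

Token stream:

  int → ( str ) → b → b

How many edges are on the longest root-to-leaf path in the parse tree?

[Ty [Base int] → [Ty [Base ( [Ty [Base str]] )] → [Ty [Base b] → [Ty [Base b]]]]]

5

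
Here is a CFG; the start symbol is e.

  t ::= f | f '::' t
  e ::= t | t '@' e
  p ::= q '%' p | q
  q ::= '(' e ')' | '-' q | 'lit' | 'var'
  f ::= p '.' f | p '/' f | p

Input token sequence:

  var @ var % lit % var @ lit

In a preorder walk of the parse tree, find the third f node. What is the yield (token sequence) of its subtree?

lit

[e [t [f [p [q var]]]] @ [e [t [f [p [q var] % [p [q lit] % [p [q var]]]]]] @ [e [t [f [p [q lit]]]]]]]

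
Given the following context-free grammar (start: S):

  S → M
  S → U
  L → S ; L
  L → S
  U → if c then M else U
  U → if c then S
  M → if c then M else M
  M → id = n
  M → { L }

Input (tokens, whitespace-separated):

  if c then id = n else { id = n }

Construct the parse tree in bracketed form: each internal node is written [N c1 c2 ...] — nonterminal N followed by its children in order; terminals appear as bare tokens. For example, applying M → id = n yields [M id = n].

S
M
if c then M else M
if c then id = n else M
if c then id = n else { L }
if c then id = n else { S }
if c then id = n else { M }
if c then id = n else { id = n }

[S [M if c then [M id = n] else [M { [L [S [M id = n]]] }]]]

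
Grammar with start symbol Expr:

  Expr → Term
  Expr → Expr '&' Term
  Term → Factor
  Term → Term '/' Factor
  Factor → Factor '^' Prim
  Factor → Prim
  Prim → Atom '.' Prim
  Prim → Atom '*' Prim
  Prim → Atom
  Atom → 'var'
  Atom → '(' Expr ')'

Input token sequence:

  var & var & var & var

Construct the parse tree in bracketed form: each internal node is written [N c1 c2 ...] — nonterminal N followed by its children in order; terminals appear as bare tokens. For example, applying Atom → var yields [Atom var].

Expr
Expr & Term
Expr & Term & Term
Expr & Term & Term & Term
Term & Term & Term & Term
Factor & Term & Term & Term
Prim & Term & Term & Term
Atom & Term & Term & Term
var & Term & Term & Term
var & Factor & Term & Term
var & Prim & Term & Term
var & Atom & Term & Term
var & var & Term & Term
var & var & Factor & Term
var & var & Prim & Term
var & var & Atom & Term
var & var & var & Term
var & var & var & Factor
var & var & var & Prim
var & var & var & Atom
var & var & var & var

[Expr [Expr [Expr [Expr [Term [Factor [Prim [Atom var]]]]] & [Term [Factor [Prim [Atom var]]]]] & [Term [Factor [Prim [Atom var]]]]] & [Term [Factor [Prim [Atom var]]]]]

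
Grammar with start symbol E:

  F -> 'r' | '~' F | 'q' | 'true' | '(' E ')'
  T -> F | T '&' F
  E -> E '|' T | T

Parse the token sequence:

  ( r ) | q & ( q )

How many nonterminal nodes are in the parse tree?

14

[E [E [T [F ( [E [T [F r]]] )]]] | [T [T [F q]] & [F ( [E [T [F q]]] )]]]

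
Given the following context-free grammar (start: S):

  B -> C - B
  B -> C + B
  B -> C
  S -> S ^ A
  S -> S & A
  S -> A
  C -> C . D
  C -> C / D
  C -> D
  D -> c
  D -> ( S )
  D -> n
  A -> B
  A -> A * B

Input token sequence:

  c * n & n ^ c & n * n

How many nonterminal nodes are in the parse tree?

[S [S [S [S [A [A [B [C [D c]]]] * [B [C [D n]]]]] & [A [B [C [D n]]]]] ^ [A [B [C [D c]]]]] & [A [A [B [C [D n]]]] * [B [C [D n]]]]]

28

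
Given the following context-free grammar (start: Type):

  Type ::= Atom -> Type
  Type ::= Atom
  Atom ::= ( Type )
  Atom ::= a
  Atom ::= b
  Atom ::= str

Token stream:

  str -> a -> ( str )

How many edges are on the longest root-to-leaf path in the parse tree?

[Type [Atom str] -> [Type [Atom a] -> [Type [Atom ( [Type [Atom str]] )]]]]

6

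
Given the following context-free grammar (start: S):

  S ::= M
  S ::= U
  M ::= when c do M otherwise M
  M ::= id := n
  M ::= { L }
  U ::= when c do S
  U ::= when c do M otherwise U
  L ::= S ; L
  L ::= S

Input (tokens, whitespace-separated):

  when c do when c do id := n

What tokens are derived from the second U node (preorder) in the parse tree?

[S [U when c do [S [U when c do [S [M id := n]]]]]]

when c do id := n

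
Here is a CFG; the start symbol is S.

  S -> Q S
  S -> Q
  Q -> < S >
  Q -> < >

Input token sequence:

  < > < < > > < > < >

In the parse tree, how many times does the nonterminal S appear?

5

[S [Q < >] [S [Q < [S [Q < >]] >] [S [Q < >] [S [Q < >]]]]]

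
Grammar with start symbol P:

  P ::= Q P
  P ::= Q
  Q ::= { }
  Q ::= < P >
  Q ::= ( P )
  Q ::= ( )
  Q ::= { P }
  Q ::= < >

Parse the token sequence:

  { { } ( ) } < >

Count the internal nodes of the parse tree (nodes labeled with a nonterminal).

[P [Q { [P [Q { }] [P [Q ( )]]] }] [P [Q < >]]]

8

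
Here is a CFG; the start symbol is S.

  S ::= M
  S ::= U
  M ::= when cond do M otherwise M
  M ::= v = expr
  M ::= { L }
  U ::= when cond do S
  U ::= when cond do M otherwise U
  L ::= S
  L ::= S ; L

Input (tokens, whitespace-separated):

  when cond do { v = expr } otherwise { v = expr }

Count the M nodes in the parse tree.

5

[S [M when cond do [M { [L [S [M v = expr]]] }] otherwise [M { [L [S [M v = expr]]] }]]]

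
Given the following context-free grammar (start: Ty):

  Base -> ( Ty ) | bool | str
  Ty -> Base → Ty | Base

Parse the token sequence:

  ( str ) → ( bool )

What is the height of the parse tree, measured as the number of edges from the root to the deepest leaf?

[Ty [Base ( [Ty [Base str]] )] → [Ty [Base ( [Ty [Base bool]] )]]]

5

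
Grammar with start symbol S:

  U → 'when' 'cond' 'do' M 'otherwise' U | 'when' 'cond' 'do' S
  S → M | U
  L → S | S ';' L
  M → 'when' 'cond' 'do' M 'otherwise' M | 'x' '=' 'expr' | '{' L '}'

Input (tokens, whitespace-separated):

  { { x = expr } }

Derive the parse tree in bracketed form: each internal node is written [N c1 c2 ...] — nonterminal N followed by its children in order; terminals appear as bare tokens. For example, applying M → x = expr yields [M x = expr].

[S [M { [L [S [M { [L [S [M x = expr]]] }]]] }]]

S
M
{ L }
{ S }
{ M }
{ { L } }
{ { S } }
{ { M } }
{ { x = expr } }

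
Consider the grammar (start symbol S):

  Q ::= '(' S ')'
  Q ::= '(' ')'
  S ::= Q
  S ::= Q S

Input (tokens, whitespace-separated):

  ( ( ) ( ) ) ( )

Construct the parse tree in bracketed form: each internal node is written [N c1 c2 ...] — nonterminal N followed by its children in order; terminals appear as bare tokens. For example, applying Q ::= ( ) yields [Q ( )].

[S [Q ( [S [Q ( )] [S [Q ( )]]] )] [S [Q ( )]]]

S
Q S
( S ) S
( Q S ) S
( ( ) S ) S
( ( ) Q ) S
( ( ) ( ) ) S
( ( ) ( ) ) Q
( ( ) ( ) ) ( )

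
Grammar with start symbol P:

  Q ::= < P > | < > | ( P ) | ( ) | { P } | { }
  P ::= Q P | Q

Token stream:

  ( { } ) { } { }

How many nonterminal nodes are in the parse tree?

8

[P [Q ( [P [Q { }]] )] [P [Q { }] [P [Q { }]]]]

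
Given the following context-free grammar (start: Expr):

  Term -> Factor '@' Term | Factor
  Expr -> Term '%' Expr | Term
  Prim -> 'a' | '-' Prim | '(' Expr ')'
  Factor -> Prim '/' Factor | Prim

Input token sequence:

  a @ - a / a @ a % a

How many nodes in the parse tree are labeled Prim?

[Expr [Term [Factor [Prim a]] @ [Term [Factor [Prim - [Prim a]] / [Factor [Prim a]]] @ [Term [Factor [Prim a]]]]] % [Expr [Term [Factor [Prim a]]]]]

6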